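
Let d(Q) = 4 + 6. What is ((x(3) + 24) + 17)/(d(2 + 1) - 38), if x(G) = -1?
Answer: -10/7 ≈ -1.4286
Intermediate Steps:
d(Q) = 10
((x(3) + 24) + 17)/(d(2 + 1) - 38) = ((-1 + 24) + 17)/(10 - 38) = (23 + 17)/(-28) = 40*(-1/28) = -10/7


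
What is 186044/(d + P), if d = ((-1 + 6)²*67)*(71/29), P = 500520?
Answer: 5395276/14634005 ≈ 0.36868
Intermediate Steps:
d = 118925/29 (d = (5²*67)*(71*(1/29)) = (25*67)*(71/29) = 1675*(71/29) = 118925/29 ≈ 4100.9)
186044/(d + P) = 186044/(118925/29 + 500520) = 186044/(14634005/29) = 186044*(29/14634005) = 5395276/14634005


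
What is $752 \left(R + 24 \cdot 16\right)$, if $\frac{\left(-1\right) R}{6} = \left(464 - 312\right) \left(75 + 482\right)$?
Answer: $-381715200$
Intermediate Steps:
$R = -507984$ ($R = - 6 \left(464 - 312\right) \left(75 + 482\right) = - 6 \cdot 152 \cdot 557 = \left(-6\right) 84664 = -507984$)
$752 \left(R + 24 \cdot 16\right) = 752 \left(-507984 + 24 \cdot 16\right) = 752 \left(-507984 + 384\right) = 752 \left(-507600\right) = -381715200$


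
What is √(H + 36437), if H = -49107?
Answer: I*√12670 ≈ 112.56*I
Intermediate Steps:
√(H + 36437) = √(-49107 + 36437) = √(-12670) = I*√12670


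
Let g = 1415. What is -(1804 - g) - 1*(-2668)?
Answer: 2279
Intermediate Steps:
-(1804 - g) - 1*(-2668) = -(1804 - 1*1415) - 1*(-2668) = -(1804 - 1415) + 2668 = -1*389 + 2668 = -389 + 2668 = 2279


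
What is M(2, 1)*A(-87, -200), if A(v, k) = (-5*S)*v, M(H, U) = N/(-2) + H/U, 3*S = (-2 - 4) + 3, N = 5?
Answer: 435/2 ≈ 217.50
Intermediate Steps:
S = -1 (S = ((-2 - 4) + 3)/3 = (-6 + 3)/3 = (⅓)*(-3) = -1)
M(H, U) = -5/2 + H/U (M(H, U) = 5/(-2) + H/U = 5*(-½) + H/U = -5/2 + H/U)
A(v, k) = 5*v (A(v, k) = (-5*(-1))*v = 5*v)
M(2, 1)*A(-87, -200) = (-5/2 + 2/1)*(5*(-87)) = (-5/2 + 2*1)*(-435) = (-5/2 + 2)*(-435) = -½*(-435) = 435/2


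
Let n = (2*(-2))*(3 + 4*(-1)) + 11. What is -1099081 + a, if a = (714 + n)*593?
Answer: -666784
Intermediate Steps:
n = 15 (n = -4*(3 - 4) + 11 = -4*(-1) + 11 = 4 + 11 = 15)
a = 432297 (a = (714 + 15)*593 = 729*593 = 432297)
-1099081 + a = -1099081 + 432297 = -666784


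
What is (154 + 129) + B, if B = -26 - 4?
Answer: 253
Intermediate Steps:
B = -30
(154 + 129) + B = (154 + 129) - 30 = 283 - 30 = 253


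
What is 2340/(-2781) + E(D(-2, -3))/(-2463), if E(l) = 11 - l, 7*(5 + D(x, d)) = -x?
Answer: -501850/591941 ≈ -0.84780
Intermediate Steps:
D(x, d) = -5 - x/7 (D(x, d) = -5 + (-x)/7 = -5 - x/7)
2340/(-2781) + E(D(-2, -3))/(-2463) = 2340/(-2781) + (11 - (-5 - ⅐*(-2)))/(-2463) = 2340*(-1/2781) + (11 - (-5 + 2/7))*(-1/2463) = -260/309 + (11 - 1*(-33/7))*(-1/2463) = -260/309 + (11 + 33/7)*(-1/2463) = -260/309 + (110/7)*(-1/2463) = -260/309 - 110/17241 = -501850/591941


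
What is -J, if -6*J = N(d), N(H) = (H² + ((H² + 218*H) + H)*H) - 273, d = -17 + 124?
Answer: 623925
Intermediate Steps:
d = 107
N(H) = -273 + H² + H*(H² + 219*H) (N(H) = (H² + (H² + 219*H)*H) - 273 = (H² + H*(H² + 219*H)) - 273 = -273 + H² + H*(H² + 219*H))
J = -623925 (J = -(-273 + 107³ + 220*107²)/6 = -(-273 + 1225043 + 220*11449)/6 = -(-273 + 1225043 + 2518780)/6 = -⅙*3743550 = -623925)
-J = -1*(-623925) = 623925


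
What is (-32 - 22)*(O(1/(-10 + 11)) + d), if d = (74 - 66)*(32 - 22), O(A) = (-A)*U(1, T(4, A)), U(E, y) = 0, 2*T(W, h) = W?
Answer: -4320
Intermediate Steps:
T(W, h) = W/2
O(A) = 0 (O(A) = -A*0 = 0)
d = 80 (d = 8*10 = 80)
(-32 - 22)*(O(1/(-10 + 11)) + d) = (-32 - 22)*(0 + 80) = -54*80 = -4320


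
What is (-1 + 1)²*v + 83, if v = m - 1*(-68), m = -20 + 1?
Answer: 83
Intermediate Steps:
m = -19
v = 49 (v = -19 - 1*(-68) = -19 + 68 = 49)
(-1 + 1)²*v + 83 = (-1 + 1)²*49 + 83 = 0²*49 + 83 = 0*49 + 83 = 0 + 83 = 83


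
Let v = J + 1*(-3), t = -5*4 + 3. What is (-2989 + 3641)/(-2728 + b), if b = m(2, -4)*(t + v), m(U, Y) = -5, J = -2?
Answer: -326/1309 ≈ -0.24905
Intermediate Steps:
t = -17 (t = -20 + 3 = -17)
v = -5 (v = -2 + 1*(-3) = -2 - 3 = -5)
b = 110 (b = -5*(-17 - 5) = -5*(-22) = 110)
(-2989 + 3641)/(-2728 + b) = (-2989 + 3641)/(-2728 + 110) = 652/(-2618) = 652*(-1/2618) = -326/1309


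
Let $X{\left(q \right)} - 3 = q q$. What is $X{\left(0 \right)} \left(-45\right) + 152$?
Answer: $17$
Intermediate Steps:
$X{\left(q \right)} = 3 + q^{2}$ ($X{\left(q \right)} = 3 + q q = 3 + q^{2}$)
$X{\left(0 \right)} \left(-45\right) + 152 = \left(3 + 0^{2}\right) \left(-45\right) + 152 = \left(3 + 0\right) \left(-45\right) + 152 = 3 \left(-45\right) + 152 = -135 + 152 = 17$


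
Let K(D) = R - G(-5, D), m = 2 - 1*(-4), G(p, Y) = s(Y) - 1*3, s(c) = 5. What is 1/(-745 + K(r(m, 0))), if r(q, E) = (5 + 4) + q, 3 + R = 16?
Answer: -1/734 ≈ -0.0013624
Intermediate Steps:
R = 13 (R = -3 + 16 = 13)
G(p, Y) = 2 (G(p, Y) = 5 - 1*3 = 5 - 3 = 2)
m = 6 (m = 2 + 4 = 6)
r(q, E) = 9 + q
K(D) = 11 (K(D) = 13 - 1*2 = 13 - 2 = 11)
1/(-745 + K(r(m, 0))) = 1/(-745 + 11) = 1/(-734) = -1/734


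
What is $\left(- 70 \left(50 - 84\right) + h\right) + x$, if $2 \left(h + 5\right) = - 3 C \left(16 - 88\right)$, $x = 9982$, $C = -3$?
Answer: $12033$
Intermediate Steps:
$h = -329$ ($h = -5 + \frac{\left(-3\right) \left(-3\right) \left(16 - 88\right)}{2} = -5 + \frac{9 \left(-72\right)}{2} = -5 + \frac{1}{2} \left(-648\right) = -5 - 324 = -329$)
$\left(- 70 \left(50 - 84\right) + h\right) + x = \left(- 70 \left(50 - 84\right) - 329\right) + 9982 = \left(\left(-70\right) \left(-34\right) - 329\right) + 9982 = \left(2380 - 329\right) + 9982 = 2051 + 9982 = 12033$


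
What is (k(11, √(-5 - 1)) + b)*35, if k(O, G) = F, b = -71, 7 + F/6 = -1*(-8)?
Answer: -2275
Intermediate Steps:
F = 6 (F = -42 + 6*(-1*(-8)) = -42 + 6*8 = -42 + 48 = 6)
k(O, G) = 6
(k(11, √(-5 - 1)) + b)*35 = (6 - 71)*35 = -65*35 = -2275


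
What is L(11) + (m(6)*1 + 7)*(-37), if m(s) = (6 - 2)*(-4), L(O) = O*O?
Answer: 454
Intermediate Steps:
L(O) = O**2
m(s) = -16 (m(s) = 4*(-4) = -16)
L(11) + (m(6)*1 + 7)*(-37) = 11**2 + (-16*1 + 7)*(-37) = 121 + (-16 + 7)*(-37) = 121 - 9*(-37) = 121 + 333 = 454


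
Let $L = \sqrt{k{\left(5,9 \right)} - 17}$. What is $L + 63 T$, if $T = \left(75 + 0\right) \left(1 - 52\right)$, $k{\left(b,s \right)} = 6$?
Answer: $-240975 + i \sqrt{11} \approx -2.4098 \cdot 10^{5} + 3.3166 i$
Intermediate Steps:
$T = -3825$ ($T = 75 \left(-51\right) = -3825$)
$L = i \sqrt{11}$ ($L = \sqrt{6 - 17} = \sqrt{-11} = i \sqrt{11} \approx 3.3166 i$)
$L + 63 T = i \sqrt{11} + 63 \left(-3825\right) = i \sqrt{11} - 240975 = -240975 + i \sqrt{11}$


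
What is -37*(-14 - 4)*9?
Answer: 5994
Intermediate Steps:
-37*(-14 - 4)*9 = -37*(-18)*9 = 666*9 = 5994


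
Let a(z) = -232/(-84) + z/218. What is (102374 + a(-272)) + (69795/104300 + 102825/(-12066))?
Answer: 1404225675613333/13717473420 ≈ 1.0237e+5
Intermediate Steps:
a(z) = 58/21 + z/218 (a(z) = -232*(-1/84) + z*(1/218) = 58/21 + z/218)
(102374 + a(-272)) + (69795/104300 + 102825/(-12066)) = (102374 + (58/21 + (1/218)*(-272))) + (69795/104300 + 102825/(-12066)) = (102374 + (58/21 - 136/109)) + (69795*(1/104300) + 102825*(-1/12066)) = (102374 + 3466/2289) + (13959/20860 - 34275/4022) = 234337552/2289 - 329416701/41949460 = 1404225675613333/13717473420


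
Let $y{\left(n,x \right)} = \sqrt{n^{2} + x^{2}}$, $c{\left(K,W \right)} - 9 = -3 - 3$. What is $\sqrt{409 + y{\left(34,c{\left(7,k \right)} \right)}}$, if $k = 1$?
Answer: $\sqrt{409 + \sqrt{1165}} \approx 21.051$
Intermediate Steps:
$c{\left(K,W \right)} = 3$ ($c{\left(K,W \right)} = 9 - 6 = 3$)
$\sqrt{409 + y{\left(34,c{\left(7,k \right)} \right)}} = \sqrt{409 + \sqrt{34^{2} + 3^{2}}} = \sqrt{409 + \sqrt{1156 + 9}} = \sqrt{409 + \sqrt{1165}}$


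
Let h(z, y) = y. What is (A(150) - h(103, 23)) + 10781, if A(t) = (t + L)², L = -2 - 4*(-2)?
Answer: 35094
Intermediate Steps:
L = 6 (L = -2 + 8 = 6)
A(t) = (6 + t)² (A(t) = (t + 6)² = (6 + t)²)
(A(150) - h(103, 23)) + 10781 = ((6 + 150)² - 1*23) + 10781 = (156² - 23) + 10781 = (24336 - 23) + 10781 = 24313 + 10781 = 35094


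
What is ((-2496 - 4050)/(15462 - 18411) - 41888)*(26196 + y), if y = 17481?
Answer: -1798344655794/983 ≈ -1.8294e+9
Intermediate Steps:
((-2496 - 4050)/(15462 - 18411) - 41888)*(26196 + y) = ((-2496 - 4050)/(15462 - 18411) - 41888)*(26196 + 17481) = (-6546/(-2949) - 41888)*43677 = (-6546*(-1/2949) - 41888)*43677 = (2182/983 - 41888)*43677 = -41173722/983*43677 = -1798344655794/983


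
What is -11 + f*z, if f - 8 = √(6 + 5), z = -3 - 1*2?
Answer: -51 - 5*√11 ≈ -67.583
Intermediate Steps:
z = -5 (z = -3 - 2 = -5)
f = 8 + √11 (f = 8 + √(6 + 5) = 8 + √11 ≈ 11.317)
-11 + f*z = -11 + (8 + √11)*(-5) = -11 + (-40 - 5*√11) = -51 - 5*√11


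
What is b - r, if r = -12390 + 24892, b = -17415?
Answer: -29917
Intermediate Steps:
r = 12502
b - r = -17415 - 1*12502 = -17415 - 12502 = -29917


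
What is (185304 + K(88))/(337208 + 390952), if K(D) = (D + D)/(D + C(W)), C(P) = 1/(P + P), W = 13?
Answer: 53020679/208344780 ≈ 0.25449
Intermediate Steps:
C(P) = 1/(2*P)
K(D) = 2*D/(1/26 + D) (K(D) = (D + D)/(D + (1/2)/13) = (2*D)/(D + (1/2)*(1/13)) = (2*D)/(D + 1/26) = (2*D)/(1/26 + D) = 2*D/(1/26 + D))
(185304 + K(88))/(337208 + 390952) = (185304 + 52*88/(1 + 26*88))/(337208 + 390952) = (185304 + 52*88/(1 + 2288))/728160 = (185304 + 52*88/2289)*(1/728160) = (185304 + 52*88*(1/2289))*(1/728160) = (185304 + 4576/2289)*(1/728160) = (424165432/2289)*(1/728160) = 53020679/208344780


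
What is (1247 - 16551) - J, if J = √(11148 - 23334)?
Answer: -15304 - 3*I*√1354 ≈ -15304.0 - 110.39*I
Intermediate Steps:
J = 3*I*√1354 (J = √(-12186) = 3*I*√1354 ≈ 110.39*I)
(1247 - 16551) - J = (1247 - 16551) - 3*I*√1354 = -15304 - 3*I*√1354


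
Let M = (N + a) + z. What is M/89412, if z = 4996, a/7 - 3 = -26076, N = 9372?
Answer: -168143/89412 ≈ -1.8805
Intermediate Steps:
a = -182511 (a = 21 + 7*(-26076) = 21 - 182532 = -182511)
M = -168143 (M = (9372 - 182511) + 4996 = -173139 + 4996 = -168143)
M/89412 = -168143/89412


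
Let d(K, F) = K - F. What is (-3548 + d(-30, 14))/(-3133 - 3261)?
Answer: 1796/3197 ≈ 0.56178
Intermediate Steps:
(-3548 + d(-30, 14))/(-3133 - 3261) = (-3548 + (-30 - 1*14))/(-3133 - 3261) = (-3548 + (-30 - 14))/(-6394) = (-3548 - 44)*(-1/6394) = -3592*(-1/6394) = 1796/3197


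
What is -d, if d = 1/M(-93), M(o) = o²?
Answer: -1/8649 ≈ -0.00011562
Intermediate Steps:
d = 1/8649 (d = 1/((-93)²) = 1/8649 ≈ 0.00011562)
-d = -1*1/8649 = -1/8649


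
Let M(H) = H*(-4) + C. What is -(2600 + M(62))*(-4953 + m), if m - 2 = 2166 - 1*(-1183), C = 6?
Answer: 3777516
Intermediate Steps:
M(H) = 6 - 4*H (M(H) = H*(-4) + 6 = -4*H + 6 = 6 - 4*H)
m = 3351 (m = 2 + (2166 - 1*(-1183)) = 2 + (2166 + 1183) = 2 + 3349 = 3351)
-(2600 + M(62))*(-4953 + m) = -(2600 + (6 - 4*62))*(-4953 + 3351) = -(2600 + (6 - 248))*(-1602) = -(2600 - 242)*(-1602) = -2358*(-1602) = -1*(-3777516) = 3777516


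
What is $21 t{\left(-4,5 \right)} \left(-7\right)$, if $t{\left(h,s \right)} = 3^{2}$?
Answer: $-1323$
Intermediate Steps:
$t{\left(h,s \right)} = 9$
$21 t{\left(-4,5 \right)} \left(-7\right) = 21 \cdot 9 \left(-7\right) = 189 \left(-7\right) = -1323$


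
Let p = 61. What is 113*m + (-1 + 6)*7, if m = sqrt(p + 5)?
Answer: 35 + 113*sqrt(66) ≈ 953.02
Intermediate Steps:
m = sqrt(66) (m = sqrt(61 + 5) = sqrt(66) ≈ 8.1240)
113*m + (-1 + 6)*7 = 113*sqrt(66) + (-1 + 6)*7 = 113*sqrt(66) + 5*7 = 113*sqrt(66) + 35 = 35 + 113*sqrt(66)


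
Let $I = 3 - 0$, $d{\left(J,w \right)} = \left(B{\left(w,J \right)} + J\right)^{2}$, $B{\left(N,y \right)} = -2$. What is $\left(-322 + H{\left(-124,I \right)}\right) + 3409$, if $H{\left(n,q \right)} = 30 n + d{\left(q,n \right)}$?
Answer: $-632$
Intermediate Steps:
$d{\left(J,w \right)} = \left(-2 + J\right)^{2}$
$I = 3$ ($I = 3 + 0 = 3$)
$H{\left(n,q \right)} = \left(-2 + q\right)^{2} + 30 n$ ($H{\left(n,q \right)} = 30 n + \left(-2 + q\right)^{2} = \left(-2 + q\right)^{2} + 30 n$)
$\left(-322 + H{\left(-124,I \right)}\right) + 3409 = \left(-322 + \left(\left(-2 + 3\right)^{2} + 30 \left(-124\right)\right)\right) + 3409 = \left(-322 - \left(3720 - 1^{2}\right)\right) + 3409 = \left(-322 + \left(1 - 3720\right)\right) + 3409 = \left(-322 - 3719\right) + 3409 = -4041 + 3409 = -632$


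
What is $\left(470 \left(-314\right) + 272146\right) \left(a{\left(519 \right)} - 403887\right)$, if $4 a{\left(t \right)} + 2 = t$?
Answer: $- \frac{100588975773}{2} \approx -5.0294 \cdot 10^{10}$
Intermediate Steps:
$a{\left(t \right)} = - \frac{1}{2} + \frac{t}{4}$
$\left(470 \left(-314\right) + 272146\right) \left(a{\left(519 \right)} - 403887\right) = \left(470 \left(-314\right) + 272146\right) \left(\left(- \frac{1}{2} + \frac{1}{4} \cdot 519\right) - 403887\right) = \left(-147580 + 272146\right) \left(\left(- \frac{1}{2} + \frac{519}{4}\right) - 403887\right) = 124566 \left(\frac{517}{4} - 403887\right) = 124566 \left(- \frac{1615031}{4}\right) = - \frac{100588975773}{2}$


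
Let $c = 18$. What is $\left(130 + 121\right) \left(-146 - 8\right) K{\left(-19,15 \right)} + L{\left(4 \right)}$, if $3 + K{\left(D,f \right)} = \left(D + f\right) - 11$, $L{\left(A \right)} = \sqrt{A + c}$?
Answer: $695772 + \sqrt{22} \approx 6.9578 \cdot 10^{5}$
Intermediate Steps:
$L{\left(A \right)} = \sqrt{18 + A}$ ($L{\left(A \right)} = \sqrt{A + 18} = \sqrt{18 + A}$)
$K{\left(D,f \right)} = -14 + D + f$ ($K{\left(D,f \right)} = -3 - \left(11 - D - f\right) = -3 + \left(-11 + D + f\right) = -14 + D + f$)
$\left(130 + 121\right) \left(-146 - 8\right) K{\left(-19,15 \right)} + L{\left(4 \right)} = \left(130 + 121\right) \left(-146 - 8\right) \left(-14 - 19 + 15\right) + \sqrt{18 + 4} = 251 \left(-154\right) \left(-18\right) + \sqrt{22} = \left(-38654\right) \left(-18\right) + \sqrt{22} = 695772 + \sqrt{22}$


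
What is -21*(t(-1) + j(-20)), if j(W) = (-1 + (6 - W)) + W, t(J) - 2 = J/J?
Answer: -168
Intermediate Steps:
t(J) = 3 (t(J) = 2 + J/J = 2 + 1 = 3)
j(W) = 5 (j(W) = (5 - W) + W = 5)
-21*(t(-1) + j(-20)) = -21*(3 + 5) = -21*8 = -168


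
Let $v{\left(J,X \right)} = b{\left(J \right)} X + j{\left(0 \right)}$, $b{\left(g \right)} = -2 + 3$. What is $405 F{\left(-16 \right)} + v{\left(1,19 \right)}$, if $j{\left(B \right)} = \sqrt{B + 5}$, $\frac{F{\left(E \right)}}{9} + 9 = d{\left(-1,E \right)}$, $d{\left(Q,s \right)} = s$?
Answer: $-91106 + \sqrt{5} \approx -91104.0$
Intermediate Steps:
$b{\left(g \right)} = 1$
$F{\left(E \right)} = -81 + 9 E$
$j{\left(B \right)} = \sqrt{5 + B}$
$v{\left(J,X \right)} = X + \sqrt{5}$ ($v{\left(J,X \right)} = 1 X + \sqrt{5 + 0} = X + \sqrt{5}$)
$405 F{\left(-16 \right)} + v{\left(1,19 \right)} = 405 \left(-81 + 9 \left(-16\right)\right) + \left(19 + \sqrt{5}\right) = 405 \left(-81 - 144\right) + \left(19 + \sqrt{5}\right) = 405 \left(-225\right) + \left(19 + \sqrt{5}\right) = -91125 + \left(19 + \sqrt{5}\right) = -91106 + \sqrt{5}$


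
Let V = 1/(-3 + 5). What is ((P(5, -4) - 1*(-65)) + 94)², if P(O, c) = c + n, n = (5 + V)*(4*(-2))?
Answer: 12321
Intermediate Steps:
V = ½ (V = 1/2 = ½ ≈ 0.50000)
n = -44 (n = (5 + ½)*(4*(-2)) = (11/2)*(-8) = -44)
P(O, c) = -44 + c (P(O, c) = c - 44 = -44 + c)
((P(5, -4) - 1*(-65)) + 94)² = (((-44 - 4) - 1*(-65)) + 94)² = ((-48 + 65) + 94)² = (17 + 94)² = 111² = 12321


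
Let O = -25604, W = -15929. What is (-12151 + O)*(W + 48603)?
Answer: -1233606870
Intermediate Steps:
(-12151 + O)*(W + 48603) = (-12151 - 25604)*(-15929 + 48603) = -37755*32674 = -1233606870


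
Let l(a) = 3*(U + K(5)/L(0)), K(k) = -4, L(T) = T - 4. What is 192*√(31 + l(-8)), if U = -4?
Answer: 192*√22 ≈ 900.56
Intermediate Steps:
L(T) = -4 + T
l(a) = -9 (l(a) = 3*(-4 - 4/(-4 + 0)) = 3*(-4 - 4/(-4)) = 3*(-4 - 4*(-¼)) = 3*(-4 + 1) = 3*(-3) = -9)
192*√(31 + l(-8)) = 192*√(31 - 9) = 192*√22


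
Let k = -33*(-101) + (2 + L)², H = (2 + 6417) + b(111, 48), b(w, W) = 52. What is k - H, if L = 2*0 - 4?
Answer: -3134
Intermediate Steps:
L = -4 (L = 0 - 4 = -4)
H = 6471 (H = (2 + 6417) + 52 = 6419 + 52 = 6471)
k = 3337 (k = -33*(-101) + (2 - 4)² = 3333 + (-2)² = 3333 + 4 = 3337)
k - H = 3337 - 1*6471 = 3337 - 6471 = -3134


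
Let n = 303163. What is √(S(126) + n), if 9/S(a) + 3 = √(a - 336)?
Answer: √((909480 - 303163*I*√210)/(3 - I*√210)) ≈ 550.6 - 0.e-3*I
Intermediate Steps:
S(a) = 9/(-3 + √(-336 + a)) (S(a) = 9/(-3 + √(a - 336)) = 9/(-3 + √(-336 + a)))
√(S(126) + n) = √(9/(-3 + √(-336 + 126)) + 303163) = √(9/(-3 + √(-210)) + 303163) = √(9/(-3 + I*√210) + 303163) = √(303163 + 9/(-3 + I*√210))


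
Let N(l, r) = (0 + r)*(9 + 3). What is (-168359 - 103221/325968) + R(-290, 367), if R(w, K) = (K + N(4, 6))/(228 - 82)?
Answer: -1335383393511/7931888 ≈ -1.6836e+5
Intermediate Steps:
N(l, r) = 12*r (N(l, r) = r*12 = 12*r)
R(w, K) = 36/73 + K/146 (R(w, K) = (K + 12*6)/(228 - 82) = (K + 72)/146 = (72 + K)*(1/146) = 36/73 + K/146)
(-168359 - 103221/325968) + R(-290, 367) = (-168359 - 103221/325968) + (36/73 + (1/146)*367) = (-168359 - 103221*1/325968) + (36/73 + 367/146) = (-168359 - 34407/108656) + 439/146 = -18293249911/108656 + 439/146 = -1335383393511/7931888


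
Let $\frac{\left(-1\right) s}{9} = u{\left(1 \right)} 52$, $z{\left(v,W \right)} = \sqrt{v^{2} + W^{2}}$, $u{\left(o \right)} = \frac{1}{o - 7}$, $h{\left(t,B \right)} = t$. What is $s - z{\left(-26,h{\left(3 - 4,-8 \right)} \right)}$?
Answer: $78 - \sqrt{677} \approx 51.981$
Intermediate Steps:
$u{\left(o \right)} = \frac{1}{-7 + o}$
$z{\left(v,W \right)} = \sqrt{W^{2} + v^{2}}$
$s = 78$ ($s = - 9 \frac{1}{-7 + 1} \cdot 52 = - 9 \frac{1}{-6} \cdot 52 = - 9 \left(\left(- \frac{1}{6}\right) 52\right) = \left(-9\right) \left(- \frac{26}{3}\right) = 78$)
$s - z{\left(-26,h{\left(3 - 4,-8 \right)} \right)} = 78 - \sqrt{\left(3 - 4\right)^{2} + \left(-26\right)^{2}} = 78 - \sqrt{\left(3 - 4\right)^{2} + 676} = 78 - \sqrt{\left(-1\right)^{2} + 676} = 78 - \sqrt{1 + 676} = 78 - \sqrt{677}$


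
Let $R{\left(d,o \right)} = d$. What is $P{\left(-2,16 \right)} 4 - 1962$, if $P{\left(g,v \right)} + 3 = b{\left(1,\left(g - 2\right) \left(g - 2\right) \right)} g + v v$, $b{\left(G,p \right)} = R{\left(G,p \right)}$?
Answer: $-958$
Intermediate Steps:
$b{\left(G,p \right)} = G$
$P{\left(g,v \right)} = -3 + g + v^{2}$ ($P{\left(g,v \right)} = -3 + \left(1 g + v v\right) = -3 + \left(g + v^{2}\right) = -3 + g + v^{2}$)
$P{\left(-2,16 \right)} 4 - 1962 = \left(-3 - 2 + 16^{2}\right) 4 - 1962 = \left(-3 - 2 + 256\right) 4 - 1962 = 251 \cdot 4 - 1962 = 1004 - 1962 = -958$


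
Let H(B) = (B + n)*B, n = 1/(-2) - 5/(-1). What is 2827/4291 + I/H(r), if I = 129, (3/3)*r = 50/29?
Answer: 491039974/38726275 ≈ 12.680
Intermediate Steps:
r = 50/29 ≈ 1.7241
n = 9/2 (n = 1*(-½) - 5*(-1) = -½ + 5 = 9/2 ≈ 4.5000)
H(B) = B*(9/2 + B) (H(B) = (B + 9/2)*B = (9/2 + B)*B = B*(9/2 + B))
2827/4291 + I/H(r) = 2827/4291 + 129/(((½)*(50/29)*(9 + 2*(50/29)))) = 2827*(1/4291) + 129/(((½)*(50/29)*(9 + 100/29))) = 2827/4291 + 129/(((½)*(50/29)*(361/29))) = 2827/4291 + 129/(9025/841) = 2827/4291 + 129*(841/9025) = 2827/4291 + 108489/9025 = 491039974/38726275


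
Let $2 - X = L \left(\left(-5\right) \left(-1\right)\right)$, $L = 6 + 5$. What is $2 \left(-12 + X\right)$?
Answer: $-130$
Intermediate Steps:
$L = 11$
$X = -53$ ($X = 2 - 11 \left(\left(-5\right) \left(-1\right)\right) = 2 - 11 \cdot 5 = 2 - 55 = -53$)
$2 \left(-12 + X\right) = 2 \left(-12 - 53\right) = 2 \left(-65\right) = -130$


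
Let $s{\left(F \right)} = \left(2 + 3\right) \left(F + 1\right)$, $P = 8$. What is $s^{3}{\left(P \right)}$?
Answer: $91125$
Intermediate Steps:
$s{\left(F \right)} = 5 + 5 F$ ($s{\left(F \right)} = 5 \left(1 + F\right) = 5 + 5 F$)
$s^{3}{\left(P \right)} = \left(5 + 5 \cdot 8\right)^{3} = \left(5 + 40\right)^{3} = 45^{3} = 91125$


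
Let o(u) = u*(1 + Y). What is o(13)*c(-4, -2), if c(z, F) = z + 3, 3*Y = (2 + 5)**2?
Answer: -676/3 ≈ -225.33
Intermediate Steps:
Y = 49/3 (Y = (2 + 5)**2/3 = (1/3)*7**2 = (1/3)*49 = 49/3 ≈ 16.333)
c(z, F) = 3 + z
o(u) = 52*u/3 (o(u) = u*(1 + 49/3) = u*(52/3) = 52*u/3)
o(13)*c(-4, -2) = ((52/3)*13)*(3 - 4) = (676/3)*(-1) = -676/3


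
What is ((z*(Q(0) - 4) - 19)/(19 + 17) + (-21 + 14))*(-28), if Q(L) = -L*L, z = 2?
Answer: 217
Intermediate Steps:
Q(L) = -L**2
((z*(Q(0) - 4) - 19)/(19 + 17) + (-21 + 14))*(-28) = ((2*(-1*0**2 - 4) - 19)/(19 + 17) + (-21 + 14))*(-28) = ((2*(-1*0 - 4) - 19)/36 - 7)*(-28) = ((2*(0 - 4) - 19)*(1/36) - 7)*(-28) = ((2*(-4) - 19)*(1/36) - 7)*(-28) = ((-8 - 19)*(1/36) - 7)*(-28) = (-27*1/36 - 7)*(-28) = (-3/4 - 7)*(-28) = -31/4*(-28) = 217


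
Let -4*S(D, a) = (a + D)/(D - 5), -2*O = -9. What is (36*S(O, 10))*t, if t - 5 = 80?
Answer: 22185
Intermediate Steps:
O = 9/2 (O = -½*(-9) = 9/2 ≈ 4.5000)
t = 85 (t = 5 + 80 = 85)
S(D, a) = -(D + a)/(4*(-5 + D)) (S(D, a) = -(a + D)/(4*(D - 5)) = -(D + a)/(4*(-5 + D)))
(36*S(O, 10))*t = (36*((-1*9/2 - 1*10)/(4*(-5 + 9/2))))*85 = (36*((-9/2 - 10)/(4*(-½))))*85 = (36*((¼)*(-2)*(-29/2)))*85 = (36*(29/4))*85 = 261*85 = 22185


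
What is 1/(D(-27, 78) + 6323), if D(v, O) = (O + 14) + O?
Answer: 1/6493 ≈ 0.00015401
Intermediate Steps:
D(v, O) = 14 + 2*O (D(v, O) = (14 + O) + O = 14 + 2*O)
1/(D(-27, 78) + 6323) = 1/((14 + 2*78) + 6323) = 1/((14 + 156) + 6323) = 1/(170 + 6323) = 1/6493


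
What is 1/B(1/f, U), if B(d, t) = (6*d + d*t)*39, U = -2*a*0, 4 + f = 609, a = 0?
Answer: 605/234 ≈ 2.5855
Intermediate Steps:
f = 605 (f = -4 + 609 = 605)
U = 0 (U = -2*0*0 = 0*0 = 0)
B(d, t) = 234*d + 39*d*t
1/B(1/f, U) = 1/(39*(6 + 0)/605) = 1/(39*(1/605)*6) = 1/(234/605) = 605/234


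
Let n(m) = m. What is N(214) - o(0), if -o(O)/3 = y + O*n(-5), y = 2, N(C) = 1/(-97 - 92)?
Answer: 1133/189 ≈ 5.9947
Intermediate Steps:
N(C) = -1/189 (N(C) = 1/(-189) = -1/189)
o(O) = -6 + 15*O (o(O) = -3*(2 + O*(-5)) = -3*(2 - 5*O) = -6 + 15*O)
N(214) - o(0) = -1/189 - (-6 + 15*0) = -1/189 - (-6 + 0) = -1/189 - 1*(-6) = -1/189 + 6 = 1133/189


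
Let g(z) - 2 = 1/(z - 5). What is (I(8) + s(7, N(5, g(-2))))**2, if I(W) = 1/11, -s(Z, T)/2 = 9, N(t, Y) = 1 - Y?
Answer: 38809/121 ≈ 320.74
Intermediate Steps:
g(z) = 2 + 1/(-5 + z) (g(z) = 2 + 1/(z - 5) = 2 + 1/(-5 + z))
s(Z, T) = -18 (s(Z, T) = -2*9 = -18)
I(W) = 1/11
(I(8) + s(7, N(5, g(-2))))**2 = (1/11 - 18)**2 = (-197/11)**2 = 38809/121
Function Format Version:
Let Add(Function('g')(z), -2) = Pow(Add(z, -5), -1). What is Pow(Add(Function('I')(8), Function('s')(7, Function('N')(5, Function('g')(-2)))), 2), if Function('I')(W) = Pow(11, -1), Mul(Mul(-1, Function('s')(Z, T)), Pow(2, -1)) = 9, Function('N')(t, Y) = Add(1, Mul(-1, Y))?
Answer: Rational(38809, 121) ≈ 320.74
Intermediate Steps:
Function('g')(z) = Add(2, Pow(Add(-5, z), -1)) (Function('g')(z) = Add(2, Pow(Add(z, -5), -1)) = Add(2, Pow(Add(-5, z), -1)))
Function('s')(Z, T) = -18 (Function('s')(Z, T) = Mul(-2, 9) = -18)
Function('I')(W) = Rational(1, 11)
Pow(Add(Function('I')(8), Function('s')(7, Function('N')(5, Function('g')(-2)))), 2) = Pow(Add(Rational(1, 11), -18), 2) = Pow(Rational(-197, 11), 2) = Rational(38809, 121)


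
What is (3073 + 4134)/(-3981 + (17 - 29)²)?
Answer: -7207/3837 ≈ -1.8783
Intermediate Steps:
(3073 + 4134)/(-3981 + (17 - 29)²) = 7207/(-3981 + (-12)²) = 7207/(-3981 + 144) = 7207/(-3837) = 7207*(-1/3837) = -7207/3837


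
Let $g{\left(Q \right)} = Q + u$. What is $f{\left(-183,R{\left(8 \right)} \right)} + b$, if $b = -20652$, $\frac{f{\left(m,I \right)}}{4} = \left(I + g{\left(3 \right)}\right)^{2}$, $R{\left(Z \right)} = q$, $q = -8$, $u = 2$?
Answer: $-20616$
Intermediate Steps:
$R{\left(Z \right)} = -8$
$g{\left(Q \right)} = 2 + Q$ ($g{\left(Q \right)} = Q + 2 = 2 + Q$)
$f{\left(m,I \right)} = 4 \left(5 + I\right)^{2}$ ($f{\left(m,I \right)} = 4 \left(I + \left(2 + 3\right)\right)^{2} = 4 \left(I + 5\right)^{2} = 4 \left(5 + I\right)^{2}$)
$f{\left(-183,R{\left(8 \right)} \right)} + b = 4 \left(5 - 8\right)^{2} - 20652 = 4 \left(-3\right)^{2} - 20652 = 4 \cdot 9 - 20652 = 36 - 20652 = -20616$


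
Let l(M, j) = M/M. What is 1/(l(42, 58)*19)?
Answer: 1/19 ≈ 0.052632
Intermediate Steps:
l(M, j) = 1
1/(l(42, 58)*19) = 1/(1*19) = 1/19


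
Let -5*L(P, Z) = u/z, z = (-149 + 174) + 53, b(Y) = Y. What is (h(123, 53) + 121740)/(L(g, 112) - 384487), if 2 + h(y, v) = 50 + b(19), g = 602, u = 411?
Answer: -15834910/49983447 ≈ -0.31680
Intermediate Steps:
z = 78 (z = 25 + 53 = 78)
L(P, Z) = -137/130 (L(P, Z) = -411/(5*78) = -⅕*137/26 = -137/130)
h(y, v) = 67 (h(y, v) = -2 + (50 + 19) = -2 + 69 = 67)
(h(123, 53) + 121740)/(L(g, 112) - 384487) = (67 + 121740)/(-137/130 - 384487) = 121807/(-49983447/130) = 121807*(-130/49983447) = -15834910/49983447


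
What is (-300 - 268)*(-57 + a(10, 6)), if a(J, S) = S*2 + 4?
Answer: 23288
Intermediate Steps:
a(J, S) = 4 + 2*S (a(J, S) = 2*S + 4 = 4 + 2*S)
(-300 - 268)*(-57 + a(10, 6)) = (-300 - 268)*(-57 + (4 + 2*6)) = -568*(-57 + (4 + 12)) = -568*(-57 + 16) = -568*(-41) = 23288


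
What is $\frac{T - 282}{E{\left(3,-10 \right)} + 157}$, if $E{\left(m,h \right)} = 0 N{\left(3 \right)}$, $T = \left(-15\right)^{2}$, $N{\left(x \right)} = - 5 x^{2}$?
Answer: $- \frac{57}{157} \approx -0.36306$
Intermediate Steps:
$T = 225$
$E{\left(m,h \right)} = 0$ ($E{\left(m,h \right)} = 0 \left(- 5 \cdot 3^{2}\right) = 0 \left(\left(-5\right) 9\right) = 0 \left(-45\right) = 0$)
$\frac{T - 282}{E{\left(3,-10 \right)} + 157} = \frac{225 - 282}{0 + 157} = - \frac{57}{157}$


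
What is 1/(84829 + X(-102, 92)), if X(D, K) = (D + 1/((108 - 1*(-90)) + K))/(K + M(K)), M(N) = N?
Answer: 53360/4526445861 ≈ 1.1788e-5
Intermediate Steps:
X(D, K) = (D + 1/(198 + K))/(2*K) (X(D, K) = (D + 1/((108 - 1*(-90)) + K))/(K + K) = (D + 1/((108 + 90) + K))/((2*K)) = (D + 1/(198 + K))*(1/(2*K)) = (D + 1/(198 + K))/(2*K))
1/(84829 + X(-102, 92)) = 1/(84829 + (½)*(1 + 198*(-102) - 102*92)/(92*(198 + 92))) = 1/(84829 + (½)*(1/92)*(1 - 20196 - 9384)/290) = 1/(84829 + (½)*(1/92)*(1/290)*(-29579)) = 1/(84829 - 29579/53360) = 1/(4526445861/53360) = 53360/4526445861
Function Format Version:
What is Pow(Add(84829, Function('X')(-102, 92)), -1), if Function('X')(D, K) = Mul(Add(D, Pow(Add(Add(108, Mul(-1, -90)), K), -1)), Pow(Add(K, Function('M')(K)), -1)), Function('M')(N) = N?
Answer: Rational(53360, 4526445861) ≈ 1.1788e-5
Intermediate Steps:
Function('X')(D, K) = Mul(Rational(1, 2), Pow(K, -1), Add(D, Pow(Add(198, K), -1))) (Function('X')(D, K) = Mul(Add(D, Pow(Add(Add(108, Mul(-1, -90)), K), -1)), Pow(Add(K, K), -1)) = Mul(Add(D, Pow(Add(Add(108, 90), K), -1)), Pow(Mul(2, K), -1)) = Mul(Add(D, Pow(Add(198, K), -1)), Mul(Rational(1, 2), Pow(K, -1))) = Mul(Rational(1, 2), Pow(K, -1), Add(D, Pow(Add(198, K), -1))))
Pow(Add(84829, Function('X')(-102, 92)), -1) = Pow(Add(84829, Mul(Rational(1, 2), Pow(92, -1), Pow(Add(198, 92), -1), Add(1, Mul(198, -102), Mul(-102, 92)))), -1) = Pow(Add(84829, Mul(Rational(1, 2), Rational(1, 92), Pow(290, -1), Add(1, -20196, -9384))), -1) = Pow(Add(84829, Mul(Rational(1, 2), Rational(1, 92), Rational(1, 290), -29579)), -1) = Pow(Add(84829, Rational(-29579, 53360)), -1) = Pow(Rational(4526445861, 53360), -1) = Rational(53360, 4526445861)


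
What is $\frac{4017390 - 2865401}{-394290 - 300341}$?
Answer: $- \frac{1151989}{694631} \approx -1.6584$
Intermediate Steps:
$\frac{4017390 - 2865401}{-394290 - 300341} = \frac{1151989}{-694631} = 1151989 \left(- \frac{1}{694631}\right) = - \frac{1151989}{694631}$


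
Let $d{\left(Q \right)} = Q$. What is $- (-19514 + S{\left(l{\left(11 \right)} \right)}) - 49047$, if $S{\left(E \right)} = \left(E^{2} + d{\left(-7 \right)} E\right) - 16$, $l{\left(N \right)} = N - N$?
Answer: $-29517$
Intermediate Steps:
$l{\left(N \right)} = 0$
$S{\left(E \right)} = -16 + E^{2} - 7 E$ ($S{\left(E \right)} = \left(E^{2} - 7 E\right) - 16 = -16 + E^{2} - 7 E$)
$- (-19514 + S{\left(l{\left(11 \right)} \right)}) - 49047 = - (-19514 - \left(16 - 0^{2}\right)) - 49047 = - (-19514 + \left(-16 + 0 + 0\right)) - 49047 = - (-19514 - 16) - 49047 = \left(-1\right) \left(-19530\right) - 49047 = 19530 - 49047 = -29517$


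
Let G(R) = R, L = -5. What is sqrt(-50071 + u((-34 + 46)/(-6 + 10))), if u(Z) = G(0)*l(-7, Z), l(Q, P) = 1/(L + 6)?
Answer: I*sqrt(50071) ≈ 223.77*I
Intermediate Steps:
l(Q, P) = 1 (l(Q, P) = 1/(-5 + 6) = 1/1 = 1)
u(Z) = 0 (u(Z) = 0*1 = 0)
sqrt(-50071 + u((-34 + 46)/(-6 + 10))) = sqrt(-50071 + 0) = sqrt(-50071) = I*sqrt(50071)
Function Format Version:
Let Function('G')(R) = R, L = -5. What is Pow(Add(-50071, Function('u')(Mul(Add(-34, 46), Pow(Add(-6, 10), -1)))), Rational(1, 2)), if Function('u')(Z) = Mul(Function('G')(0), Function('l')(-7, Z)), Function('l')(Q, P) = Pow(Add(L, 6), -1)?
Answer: Mul(I, Pow(50071, Rational(1, 2))) ≈ Mul(223.77, I)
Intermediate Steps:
Function('l')(Q, P) = 1 (Function('l')(Q, P) = Pow(Add(-5, 6), -1) = Pow(1, -1) = 1)
Function('u')(Z) = 0 (Function('u')(Z) = Mul(0, 1) = 0)
Pow(Add(-50071, Function('u')(Mul(Add(-34, 46), Pow(Add(-6, 10), -1)))), Rational(1, 2)) = Pow(Add(-50071, 0), Rational(1, 2)) = Pow(-50071, Rational(1, 2)) = Mul(I, Pow(50071, Rational(1, 2)))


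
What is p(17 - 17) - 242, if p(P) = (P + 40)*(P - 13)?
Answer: -762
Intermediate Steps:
p(P) = (-13 + P)*(40 + P) (p(P) = (40 + P)*(-13 + P) = (-13 + P)*(40 + P))
p(17 - 17) - 242 = (-520 + (17 - 17)² + 27*(17 - 17)) - 242 = (-520 + 0² + 27*0) - 242 = (-520 + 0 + 0) - 242 = -520 - 242 = -762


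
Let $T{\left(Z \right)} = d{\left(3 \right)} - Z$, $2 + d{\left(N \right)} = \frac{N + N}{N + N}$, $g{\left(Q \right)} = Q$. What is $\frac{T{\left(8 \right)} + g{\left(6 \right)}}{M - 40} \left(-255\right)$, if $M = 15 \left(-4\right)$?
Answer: $- \frac{153}{20} \approx -7.65$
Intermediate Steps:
$d{\left(N \right)} = -1$ ($d{\left(N \right)} = -2 + \frac{N + N}{N + N} = -2 + \frac{2 N}{2 N} = -2 + 2 N \frac{1}{2 N} = -2 + 1 = -1$)
$M = -60$
$T{\left(Z \right)} = -1 - Z$
$\frac{T{\left(8 \right)} + g{\left(6 \right)}}{M - 40} \left(-255\right) = \frac{\left(-1 - 8\right) + 6}{-60 - 40} \left(-255\right) = \frac{\left(-1 - 8\right) + 6}{-100} \left(-255\right) = \left(-9 + 6\right) \left(- \frac{1}{100}\right) \left(-255\right) = \left(-3\right) \left(- \frac{1}{100}\right) \left(-255\right) = \frac{3}{100} \left(-255\right) = - \frac{153}{20}$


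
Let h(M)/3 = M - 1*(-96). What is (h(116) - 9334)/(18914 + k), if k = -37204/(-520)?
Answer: -1130740/2468121 ≈ -0.45814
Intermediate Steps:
h(M) = 288 + 3*M (h(M) = 3*(M - 1*(-96)) = 3*(M + 96) = 3*(96 + M) = 288 + 3*M)
k = 9301/130 (k = -37204*(-1/520) = 9301/130 ≈ 71.546)
(h(116) - 9334)/(18914 + k) = ((288 + 3*116) - 9334)/(18914 + 9301/130) = ((288 + 348) - 9334)/(2468121/130) = (636 - 9334)*(130/2468121) = -8698*130/2468121 = -1130740/2468121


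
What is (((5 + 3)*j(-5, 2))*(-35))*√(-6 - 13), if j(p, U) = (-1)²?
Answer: -280*I*√19 ≈ -1220.5*I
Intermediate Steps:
j(p, U) = 1
(((5 + 3)*j(-5, 2))*(-35))*√(-6 - 13) = (((5 + 3)*1)*(-35))*√(-6 - 13) = ((8*1)*(-35))*√(-19) = (8*(-35))*(I*√19) = -280*I*√19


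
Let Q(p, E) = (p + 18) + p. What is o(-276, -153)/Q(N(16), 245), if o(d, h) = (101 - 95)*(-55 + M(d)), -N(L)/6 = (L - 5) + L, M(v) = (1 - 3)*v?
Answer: -497/51 ≈ -9.7451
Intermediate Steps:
M(v) = -2*v
N(L) = 30 - 12*L (N(L) = -6*((L - 5) + L) = -6*((-5 + L) + L) = -6*(-5 + 2*L) = 30 - 12*L)
Q(p, E) = 18 + 2*p (Q(p, E) = (18 + p) + p = 18 + 2*p)
o(d, h) = -330 - 12*d (o(d, h) = (101 - 95)*(-55 - 2*d) = 6*(-55 - 2*d) = -330 - 12*d)
o(-276, -153)/Q(N(16), 245) = (-330 - 12*(-276))/(18 + 2*(30 - 12*16)) = (-330 + 3312)/(18 + 2*(30 - 192)) = 2982/(18 + 2*(-162)) = 2982/(18 - 324) = 2982/(-306) = 2982*(-1/306) = -497/51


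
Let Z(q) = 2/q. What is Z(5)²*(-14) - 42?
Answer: -1106/25 ≈ -44.240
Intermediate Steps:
Z(5)²*(-14) - 42 = (2/5)²*(-14) - 42 = (2*(⅕))²*(-14) - 42 = (⅖)²*(-14) - 42 = (4/25)*(-14) - 42 = -56/25 - 42 = -1106/25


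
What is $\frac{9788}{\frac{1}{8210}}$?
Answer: $80359480$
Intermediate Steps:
$\frac{9788}{\frac{1}{8210}} = 9788 \frac{1}{\frac{1}{8210}} = 9788 \cdot 8210 = 80359480$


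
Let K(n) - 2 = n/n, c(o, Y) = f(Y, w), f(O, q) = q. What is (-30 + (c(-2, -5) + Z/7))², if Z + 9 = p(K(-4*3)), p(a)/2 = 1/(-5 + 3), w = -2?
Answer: 54756/49 ≈ 1117.5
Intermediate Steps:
c(o, Y) = -2
K(n) = 3 (K(n) = 2 + n/n = 2 + 1 = 3)
p(a) = -1 (p(a) = 2/(-5 + 3) = 2/(-2) = 2*(-½) = -1)
Z = -10 (Z = -9 - 1 = -10)
(-30 + (c(-2, -5) + Z/7))² = (-30 + (-2 - 10/7))² = (-30 - 24/7)² = (-234/7)² = 54756/49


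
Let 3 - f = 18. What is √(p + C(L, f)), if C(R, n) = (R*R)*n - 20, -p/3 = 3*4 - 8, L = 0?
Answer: 4*I*√2 ≈ 5.6569*I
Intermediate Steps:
f = -15 (f = 3 - 1*18 = 3 - 18 = -15)
p = -12 (p = -3*(3*4 - 8) = -3*(12 - 8) = -3*4 = -12)
C(R, n) = -20 + n*R² (C(R, n) = R²*n - 20 = n*R² - 20 = -20 + n*R²)
√(p + C(L, f)) = √(-12 + (-20 - 15*0²)) = √(-12 + (-20 - 15*0)) = √(-12 + (-20 + 0)) = √(-12 - 20) = √(-32) = 4*I*√2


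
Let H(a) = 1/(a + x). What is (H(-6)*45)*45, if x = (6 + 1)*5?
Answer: 2025/29 ≈ 69.828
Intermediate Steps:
x = 35 (x = 7*5 = 35)
H(a) = 1/(35 + a) (H(a) = 1/(a + 35) = 1/(35 + a))
(H(-6)*45)*45 = (45/(35 - 6))*45 = (45/29)*45 = 2025/29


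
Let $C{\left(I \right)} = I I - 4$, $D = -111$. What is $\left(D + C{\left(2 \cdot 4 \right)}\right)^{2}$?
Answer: $2601$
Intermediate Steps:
$C{\left(I \right)} = -4 + I^{2}$ ($C{\left(I \right)} = I^{2} - 4 = -4 + I^{2}$)
$\left(D + C{\left(2 \cdot 4 \right)}\right)^{2} = \left(-111 - \left(4 - \left(2 \cdot 4\right)^{2}\right)\right)^{2} = \left(-111 - \left(4 - 8^{2}\right)\right)^{2} = \left(-111 + \left(-4 + 64\right)\right)^{2} = \left(-111 + 60\right)^{2} = \left(-51\right)^{2} = 2601$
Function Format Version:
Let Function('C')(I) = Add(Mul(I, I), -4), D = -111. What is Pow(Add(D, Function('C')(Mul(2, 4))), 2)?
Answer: 2601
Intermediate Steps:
Function('C')(I) = Add(-4, Pow(I, 2)) (Function('C')(I) = Add(Pow(I, 2), -4) = Add(-4, Pow(I, 2)))
Pow(Add(D, Function('C')(Mul(2, 4))), 2) = Pow(Add(-111, Add(-4, Pow(Mul(2, 4), 2))), 2) = Pow(Add(-111, Add(-4, Pow(8, 2))), 2) = Pow(Add(-111, Add(-4, 64)), 2) = Pow(Add(-111, 60), 2) = Pow(-51, 2) = 2601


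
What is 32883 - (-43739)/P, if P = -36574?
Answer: 1202619103/36574 ≈ 32882.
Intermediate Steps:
32883 - (-43739)/P = 32883 - (-43739)/(-36574) = 32883 - (-43739)*(-1)/36574 = 32883 - 1*43739/36574 = 32883 - 43739/36574 = 1202619103/36574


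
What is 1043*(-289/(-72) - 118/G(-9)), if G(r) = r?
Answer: 142891/8 ≈ 17861.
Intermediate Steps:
1043*(-289/(-72) - 118/G(-9)) = 1043*(-289/(-72) - 118/(-9)) = 1043*(-289*(-1/72) - 118*(-⅑)) = 1043*(289/72 + 118/9) = 1043*(137/8) = 142891/8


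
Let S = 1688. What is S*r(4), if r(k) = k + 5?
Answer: 15192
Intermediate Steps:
r(k) = 5 + k
S*r(4) = 1688*(5 + 4) = 1688*9 = 15192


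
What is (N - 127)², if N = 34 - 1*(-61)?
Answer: 1024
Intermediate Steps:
N = 95 (N = 34 + 61 = 95)
(N - 127)² = (95 - 127)² = (-32)² = 1024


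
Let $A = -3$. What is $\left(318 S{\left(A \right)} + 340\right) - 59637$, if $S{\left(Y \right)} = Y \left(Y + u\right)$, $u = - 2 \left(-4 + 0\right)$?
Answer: $-64067$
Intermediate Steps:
$u = 8$ ($u = \left(-2\right) \left(-4\right) = 8$)
$S{\left(Y \right)} = Y \left(8 + Y\right)$ ($S{\left(Y \right)} = Y \left(Y + 8\right) = Y \left(8 + Y\right)$)
$\left(318 S{\left(A \right)} + 340\right) - 59637 = \left(318 \left(- 3 \left(8 - 3\right)\right) + 340\right) - 59637 = \left(318 \left(\left(-3\right) 5\right) + 340\right) - 59637 = \left(318 \left(-15\right) + 340\right) - 59637 = \left(-4770 + 340\right) - 59637 = -4430 - 59637 = -64067$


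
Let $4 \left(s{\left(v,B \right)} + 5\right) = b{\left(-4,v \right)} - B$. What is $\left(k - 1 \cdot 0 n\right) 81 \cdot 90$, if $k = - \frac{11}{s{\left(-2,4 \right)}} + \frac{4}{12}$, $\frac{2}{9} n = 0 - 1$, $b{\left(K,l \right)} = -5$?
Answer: $\frac{391230}{29} \approx 13491.0$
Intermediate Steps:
$n = - \frac{9}{2}$ ($n = \frac{9 \left(0 - 1\right)}{2} = \frac{9}{2} \left(-1\right) = - \frac{9}{2} \approx -4.5$)
$s{\left(v,B \right)} = - \frac{25}{4} - \frac{B}{4}$ ($s{\left(v,B \right)} = -5 + \frac{-5 - B}{4} = -5 - \left(\frac{5}{4} + \frac{B}{4}\right) = - \frac{25}{4} - \frac{B}{4}$)
$k = \frac{161}{87}$ ($k = - \frac{11}{- \frac{25}{4} - 1} + \frac{4}{12} = - \frac{11}{- \frac{25}{4} - 1} + 4 \cdot \frac{1}{12} = - \frac{11}{- \frac{29}{4}} + \frac{1}{3} = \left(-11\right) \left(- \frac{4}{29}\right) + \frac{1}{3} = \frac{44}{29} + \frac{1}{3} = \frac{161}{87} \approx 1.8506$)
$\left(k - 1 \cdot 0 n\right) 81 \cdot 90 = \left(\frac{161}{87} - 1 \cdot 0 \left(- \frac{9}{2}\right)\right) 81 \cdot 90 = \left(\frac{161}{87} - 0 \left(- \frac{9}{2}\right)\right) 81 \cdot 90 = \left(\frac{161}{87} - 0\right) 81 \cdot 90 = \left(\frac{161}{87} + 0\right) 81 \cdot 90 = \frac{161}{87} \cdot 81 \cdot 90 = \frac{4347}{29} \cdot 90 = \frac{391230}{29}$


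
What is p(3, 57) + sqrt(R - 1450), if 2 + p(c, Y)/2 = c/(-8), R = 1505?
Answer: -19/4 + sqrt(55) ≈ 2.6662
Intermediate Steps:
p(c, Y) = -4 - c/4 (p(c, Y) = -4 + 2*(c/(-8)) = -4 + 2*(c*(-1/8)) = -4 + 2*(-c/8) = -4 - c/4)
p(3, 57) + sqrt(R - 1450) = (-4 - 1/4*3) + sqrt(1505 - 1450) = (-4 - 3/4) + sqrt(55) = -19/4 + sqrt(55)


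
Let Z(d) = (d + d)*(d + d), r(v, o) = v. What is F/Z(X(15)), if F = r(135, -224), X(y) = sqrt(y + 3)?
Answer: 15/8 ≈ 1.8750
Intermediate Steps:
X(y) = sqrt(3 + y)
F = 135
Z(d) = 4*d**2 (Z(d) = (2*d)*(2*d) = 4*d**2)
F/Z(X(15)) = 135/((4*(sqrt(3 + 15))**2)) = 135/((4*(sqrt(18))**2)) = 135/((4*(3*sqrt(2))**2)) = 135/((4*18)) = 135/72 = 135*(1/72) = 15/8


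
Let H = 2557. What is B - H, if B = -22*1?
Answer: -2579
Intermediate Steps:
B = -22
B - H = -22 - 1*2557 = -22 - 2557 = -2579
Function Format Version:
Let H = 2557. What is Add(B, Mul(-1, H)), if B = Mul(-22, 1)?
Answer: -2579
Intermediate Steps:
B = -22
Add(B, Mul(-1, H)) = Add(-22, Mul(-1, 2557)) = Add(-22, -2557) = -2579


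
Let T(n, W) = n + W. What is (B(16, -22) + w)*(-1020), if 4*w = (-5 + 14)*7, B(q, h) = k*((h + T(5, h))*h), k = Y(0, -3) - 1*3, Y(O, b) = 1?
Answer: 1734255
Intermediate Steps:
T(n, W) = W + n
k = -2 (k = 1 - 1*3 = 1 - 3 = -2)
B(q, h) = -2*h*(5 + 2*h) (B(q, h) = -2*(h + (h + 5))*h = -2*(h + (5 + h))*h = -2*(5 + 2*h)*h = -2*h*(5 + 2*h))
w = 63/4 (w = ((-5 + 14)*7)/4 = (9*7)/4 = (¼)*63 = 63/4 ≈ 15.750)
(B(16, -22) + w)*(-1020) = (-2*(-22)*(5 + 2*(-22)) + 63/4)*(-1020) = (-2*(-22)*(5 - 44) + 63/4)*(-1020) = (-2*(-22)*(-39) + 63/4)*(-1020) = (-1716 + 63/4)*(-1020) = -6801/4*(-1020) = 1734255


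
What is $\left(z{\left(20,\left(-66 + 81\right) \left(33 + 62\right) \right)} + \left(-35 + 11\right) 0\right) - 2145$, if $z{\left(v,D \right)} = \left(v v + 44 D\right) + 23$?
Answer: $60978$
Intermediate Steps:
$z{\left(v,D \right)} = 23 + v^{2} + 44 D$ ($z{\left(v,D \right)} = \left(v^{2} + 44 D\right) + 23 = 23 + v^{2} + 44 D$)
$\left(z{\left(20,\left(-66 + 81\right) \left(33 + 62\right) \right)} + \left(-35 + 11\right) 0\right) - 2145 = \left(\left(23 + 20^{2} + 44 \left(-66 + 81\right) \left(33 + 62\right)\right) + \left(-35 + 11\right) 0\right) - 2145 = \left(\left(23 + 400 + 44 \cdot 15 \cdot 95\right) - 0\right) - 2145 = \left(\left(23 + 400 + 44 \cdot 1425\right) + 0\right) - 2145 = \left(\left(23 + 400 + 62700\right) + 0\right) - 2145 = \left(63123 + 0\right) - 2145 = 63123 - 2145 = 60978$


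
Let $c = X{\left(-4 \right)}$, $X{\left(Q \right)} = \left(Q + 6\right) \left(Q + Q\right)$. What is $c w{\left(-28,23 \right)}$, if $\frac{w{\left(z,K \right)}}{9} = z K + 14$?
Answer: $90720$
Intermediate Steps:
$w{\left(z,K \right)} = 126 + 9 K z$ ($w{\left(z,K \right)} = 9 \left(z K + 14\right) = 9 \left(K z + 14\right) = 9 \left(14 + K z\right) = 126 + 9 K z$)
$X{\left(Q \right)} = 2 Q \left(6 + Q\right)$ ($X{\left(Q \right)} = \left(6 + Q\right) 2 Q = 2 Q \left(6 + Q\right)$)
$c = -16$ ($c = 2 \left(-4\right) \left(6 - 4\right) = 2 \left(-4\right) 2 = -16$)
$c w{\left(-28,23 \right)} = - 16 \left(126 + 9 \cdot 23 \left(-28\right)\right) = - 16 \left(126 - 5796\right) = \left(-16\right) \left(-5670\right) = 90720$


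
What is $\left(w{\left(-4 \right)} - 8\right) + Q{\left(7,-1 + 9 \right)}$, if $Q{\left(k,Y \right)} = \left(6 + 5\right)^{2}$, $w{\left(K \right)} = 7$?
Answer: $120$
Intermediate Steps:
$Q{\left(k,Y \right)} = 121$ ($Q{\left(k,Y \right)} = 11^{2} = 121$)
$\left(w{\left(-4 \right)} - 8\right) + Q{\left(7,-1 + 9 \right)} = \left(7 - 8\right) + 121 = -1 + 121 = 120$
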